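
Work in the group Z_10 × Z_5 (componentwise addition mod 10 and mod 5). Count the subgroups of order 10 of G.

|G| = 50 and 10 | 50, so subgroups of order 10 are possible by Lagrange.
The subgroups of order 10 are: {(0,0), (0,1), (0,2), (0,3), (0,4), (5,0), (5,1), (5,2), (5,3), (5,4)}; {(0,0), (1,0), (2,0), (3,0), (4,0), (5,0), (6,0), (7,0), (8,0), (9,0)}; {(0,0), (1,1), (2,2), (3,3), (4,4), (5,0), (6,1), (7,2), (8,3), (9,4)}; {(0,0), (1,2), (2,4), (3,1), (4,3), (5,0), (6,2), (7,4), (8,1), (9,3)}; … (6 in all).
So G has 6 subgroups of order 10.

6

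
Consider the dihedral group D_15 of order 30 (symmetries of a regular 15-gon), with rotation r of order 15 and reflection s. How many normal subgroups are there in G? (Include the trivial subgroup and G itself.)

G has 28 subgroups. Checking conjugation-invariance by order — order 1: 1/1 normal; order 2: 0/15 normal; order 3: 1/1 normal; order 5: 1/1 normal; order 6: 0/5 normal; order 10: 0/3 normal; order 15: 1/1 normal; order 30: 1/1 normal.
Total normal subgroups: 5.

5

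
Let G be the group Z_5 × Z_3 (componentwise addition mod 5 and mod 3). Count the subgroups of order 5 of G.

|G| = 15 and 5 | 15, so subgroups of order 5 are possible by Lagrange.
The subgroups of order 5 are: {(0,0), (1,0), (2,0), (3,0), (4,0)}.
So G has 1 subgroup of order 5.

1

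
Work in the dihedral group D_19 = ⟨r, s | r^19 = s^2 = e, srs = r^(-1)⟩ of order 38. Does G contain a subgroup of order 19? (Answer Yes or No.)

19 | 38. A subgroup of order 19 is {e, r, r^2, r^3, r^4, r^5, r^6, r^7, r^8, r^9, r^10, r^11, r^12, r^13, r^14, r^15, r^16, r^17, r^18}.

Yes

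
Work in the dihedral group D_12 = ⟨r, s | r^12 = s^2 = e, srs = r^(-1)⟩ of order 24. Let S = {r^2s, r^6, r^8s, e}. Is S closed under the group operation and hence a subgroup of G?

|S| = 4 divides |G| = 24, consistent with Lagrange.
S contains the identity, every element's inverse is in S, and S is closed under ·: it is a subgroup.

Yes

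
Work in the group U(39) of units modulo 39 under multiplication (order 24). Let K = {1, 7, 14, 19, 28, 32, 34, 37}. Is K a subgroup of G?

32 ∈ K but its inverse 11 ∉ K, so K is not a subgroup.

No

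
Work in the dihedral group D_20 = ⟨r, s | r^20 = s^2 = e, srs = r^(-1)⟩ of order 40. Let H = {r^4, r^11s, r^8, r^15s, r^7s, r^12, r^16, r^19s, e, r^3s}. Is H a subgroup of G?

|H| = 10 divides |G| = 40, consistent with Lagrange.
H contains the identity, every element's inverse is in H, and H is closed under ·: it is a subgroup.

Yes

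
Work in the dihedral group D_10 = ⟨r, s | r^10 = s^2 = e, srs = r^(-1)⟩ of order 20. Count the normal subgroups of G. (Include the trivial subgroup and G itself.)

G has 22 subgroups. Checking conjugation-invariance by order — order 1: 1/1 normal; order 2: 1/11 normal; order 4: 0/5 normal; order 5: 1/1 normal; order 10: 3/3 normal; order 20: 1/1 normal.
Total normal subgroups: 7.

7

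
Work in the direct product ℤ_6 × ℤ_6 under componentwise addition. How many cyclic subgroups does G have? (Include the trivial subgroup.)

Each element a generates a cyclic subgroup ⟨a⟩; distinct elements may generate the same one (a cyclic group of order d has φ(d) generators).
Cyclic subgroups by order — order 1: 1; order 2: 3; order 3: 4; order 6: 12.
Total: 20.

20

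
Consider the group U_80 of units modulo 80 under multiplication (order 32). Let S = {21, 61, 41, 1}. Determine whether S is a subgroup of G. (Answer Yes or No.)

Yes

|S| = 4 divides |G| = 32, consistent with Lagrange.
S contains the identity, every element's inverse is in S, and S is closed under ·: it is a subgroup.
In fact S = ⟨61⟩.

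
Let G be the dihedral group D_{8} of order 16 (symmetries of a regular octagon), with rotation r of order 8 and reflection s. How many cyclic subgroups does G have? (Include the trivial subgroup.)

Each element a generates a cyclic subgroup ⟨a⟩; distinct elements may generate the same one (a cyclic group of order d has φ(d) generators).
Cyclic subgroups by order — order 1: 1; order 2: 9; order 4: 1; order 8: 1.
Total: 12.

12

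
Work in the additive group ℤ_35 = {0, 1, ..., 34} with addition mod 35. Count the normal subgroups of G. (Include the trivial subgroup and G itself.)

G is abelian, so every subgroup is normal.
G has 4 subgroups in total, hence 4 normal subgroups.

4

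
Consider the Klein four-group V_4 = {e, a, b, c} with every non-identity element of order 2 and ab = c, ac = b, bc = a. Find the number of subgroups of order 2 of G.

3

|G| = 4 and 2 | 4, so subgroups of order 2 are possible by Lagrange.
The subgroups of order 2 are: {e, a}; {e, b}; {e, c}.
So G has 3 subgroups of order 2.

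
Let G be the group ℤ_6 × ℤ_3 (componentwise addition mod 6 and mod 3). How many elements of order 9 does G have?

An element (a,b) has order lcm(ord(a), ord(b)); count pairs with lcm equal to 9.
Enumerating gives 0 such elements.

0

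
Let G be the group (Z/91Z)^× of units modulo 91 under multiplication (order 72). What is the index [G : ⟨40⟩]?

12

|⟨40⟩| = 6 and |G| = 72.
By Lagrange, [G : H] = |G|/|H| = 72/6 = 12.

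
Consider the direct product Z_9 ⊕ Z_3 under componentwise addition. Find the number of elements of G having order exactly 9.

An element (a,b) has order lcm(ord(a), ord(b)); count pairs with lcm equal to 9.
Enumerating gives 18 such elements.

18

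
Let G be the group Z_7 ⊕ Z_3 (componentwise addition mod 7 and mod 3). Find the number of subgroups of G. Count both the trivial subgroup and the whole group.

4

|G| = 21, so by Lagrange every subgroup order divides 21. Divisors: 1, 3, 7, 21.
Subgroups by order — order 1: 1; order 3: 1; order 7: 1; order 21: 1.
Total: 1 + 1 + 1 + 1 = 4.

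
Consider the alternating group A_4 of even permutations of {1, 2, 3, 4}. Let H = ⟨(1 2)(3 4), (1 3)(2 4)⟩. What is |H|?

4

|⟨(1 2)(3 4)⟩| = 2 and |⟨(1 3)(2 4)⟩| = 2, so |H| is a multiple of lcm(2, 2) = 2 and divides |G| = 12.
Closing under the operation: H = {e, (1 2)(3 4), (1 3)(2 4), (1 4)(2 3)}, so |H| = 4.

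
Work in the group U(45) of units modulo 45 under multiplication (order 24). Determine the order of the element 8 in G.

4

Compute successive powers of 8 mod 45: 8, 19, 17, 1; 8^4 ≡ 1 (mod 45).
So |⟨8⟩| = 4.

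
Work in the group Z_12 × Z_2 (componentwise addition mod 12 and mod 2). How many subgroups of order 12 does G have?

|G| = 24 and 12 | 24, so subgroups of order 12 are possible by Lagrange.
The subgroups of order 12 are: {(0,0), (0,1), (2,0), (2,1), (4,0), (4,1), (6,0), (6,1), (8,0), (8,1), (10,0), (10,1)}; {(0,0), (1,0), (2,0), (3,0), (4,0), (5,0), (6,0), (7,0), (8,0), (9,0), (10,0), (11,0)}; {(0,0), (1,1), (2,0), (3,1), (4,0), (5,1), (6,0), (7,1), (8,0), (9,1), (10,0), (11,1)}.
So G has 3 subgroups of order 12.

3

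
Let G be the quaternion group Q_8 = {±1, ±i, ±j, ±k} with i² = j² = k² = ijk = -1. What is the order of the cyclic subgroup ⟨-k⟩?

Computing powers of -k: the smallest k with (-k)^k = e is k = 4.

4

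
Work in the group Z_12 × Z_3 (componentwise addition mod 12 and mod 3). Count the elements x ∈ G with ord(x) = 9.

An element (a,b) has order lcm(ord(a), ord(b)); count pairs with lcm equal to 9.
Enumerating gives 0 such elements.

0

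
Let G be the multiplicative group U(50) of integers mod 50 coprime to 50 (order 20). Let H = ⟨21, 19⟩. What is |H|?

10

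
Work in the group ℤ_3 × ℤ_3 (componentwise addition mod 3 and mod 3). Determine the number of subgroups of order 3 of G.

|G| = 9 and 3 | 9, so subgroups of order 3 are possible by Lagrange.
The subgroups of order 3 are: {(0,0), (0,1), (0,2)}; {(0,0), (1,0), (2,0)}; {(0,0), (1,1), (2,2)}; {(0,0), (1,2), (2,1)}.
So G has 4 subgroups of order 3.

4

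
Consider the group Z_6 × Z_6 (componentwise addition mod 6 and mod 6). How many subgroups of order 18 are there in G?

3

|G| = 36 and 18 | 36, so subgroups of order 18 are possible by Lagrange.
The subgroups of order 18 are: {(0,0), (0,1), (0,2), (0,3), (0,4), (0,5), (2,0), (2,1), (2,2), (2,3), (2,4), (2,5), (4,0), (4,1), (4,2), (4,3), (4,4), (4,5)}; {(0,0), (0,2), (0,4), (1,0), (1,2), (1,4), (2,0), (2,2), (2,4), (3,0), (3,2), (3,4), (4,0), (4,2), (4,4), (5,0), (5,2), (5,4)}; {(0,0), (0,2), (0,4), (1,1), (1,3), (1,5), (2,0), (2,2), (2,4), (3,1), (3,3), (3,5), (4,0), (4,2), (4,4), (5,1), (5,3), (5,5)}.
So G has 3 subgroups of order 18.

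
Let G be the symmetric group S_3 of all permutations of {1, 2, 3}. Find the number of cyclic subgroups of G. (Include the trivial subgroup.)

5

Each element a generates a cyclic subgroup ⟨a⟩; distinct elements may generate the same one (a cyclic group of order d has φ(d) generators).
Cyclic subgroups by order — order 1: 1; order 2: 3; order 3: 1.
Total: 5.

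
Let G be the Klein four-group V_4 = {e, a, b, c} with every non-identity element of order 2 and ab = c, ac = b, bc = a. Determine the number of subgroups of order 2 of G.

3

|G| = 4 and 2 | 4, so subgroups of order 2 are possible by Lagrange.
The subgroups of order 2 are: {e, a}; {e, b}; {e, c}.
So G has 3 subgroups of order 2.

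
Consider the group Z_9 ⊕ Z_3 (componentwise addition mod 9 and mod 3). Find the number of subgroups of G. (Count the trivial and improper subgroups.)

|G| = 27, so by Lagrange every subgroup order divides 27. Divisors: 1, 3, 9, 27.
Subgroups by order — order 1: 1; order 3: 4; order 9: 4; order 27: 1.
Total: 1 + 4 + 4 + 1 = 10.

10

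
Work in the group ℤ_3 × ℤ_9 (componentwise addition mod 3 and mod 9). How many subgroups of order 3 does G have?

|G| = 27 and 3 | 27, so subgroups of order 3 are possible by Lagrange.
The subgroups of order 3 are: {(0,0), (0,3), (0,6)}; {(0,0), (1,0), (2,0)}; {(0,0), (1,3), (2,6)}; {(0,0), (1,6), (2,3)}.
So G has 4 subgroups of order 3.

4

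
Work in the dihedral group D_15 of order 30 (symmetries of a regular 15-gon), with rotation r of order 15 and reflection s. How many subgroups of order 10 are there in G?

3

|G| = 30 and 10 | 30, so subgroups of order 10 are possible by Lagrange.
The subgroups of order 10 are: {e, r^3, r^6, r^9, r^12, rs, r^4s, r^7s, r^10s, r^13s}; {e, r^3, r^6, r^9, r^12, r^2s, r^5s, r^8s, r^11s, r^14s}; {e, r^3, r^6, r^9, r^12, s, r^3s, r^6s, r^9s, r^12s}.
So G has 3 subgroups of order 10.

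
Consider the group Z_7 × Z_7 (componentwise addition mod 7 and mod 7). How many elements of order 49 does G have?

0

An element (a,b) has order lcm(ord(a), ord(b)); count pairs with lcm equal to 49.
Enumerating gives 0 such elements.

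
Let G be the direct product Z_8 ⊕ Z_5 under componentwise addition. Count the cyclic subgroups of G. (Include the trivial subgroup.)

8

Each element a generates a cyclic subgroup ⟨a⟩; distinct elements may generate the same one (a cyclic group of order d has φ(d) generators).
Cyclic subgroups by order — order 1: 1; order 2: 1; order 4: 1; order 5: 1; order 8: 1; order 10: 1; order 20: 1; order 40: 1.
Total: 8.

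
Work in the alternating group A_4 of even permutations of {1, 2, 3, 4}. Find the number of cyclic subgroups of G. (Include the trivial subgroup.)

Each element a generates a cyclic subgroup ⟨a⟩; distinct elements may generate the same one (a cyclic group of order d has φ(d) generators).
Cyclic subgroups by order — order 1: 1; order 2: 3; order 3: 4.
Total: 8.

8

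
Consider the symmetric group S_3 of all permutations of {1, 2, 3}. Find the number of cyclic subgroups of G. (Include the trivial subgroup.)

5

Group the elements of G by the cyclic subgroup they generate; each cyclic subgroup of order d accounts for φ(d) elements.
Cyclic subgroups by order — order 1: 1; order 2: 3; order 3: 1.
Total: 5.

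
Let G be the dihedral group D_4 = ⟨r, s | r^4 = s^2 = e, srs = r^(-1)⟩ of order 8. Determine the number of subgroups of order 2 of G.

5

|G| = 8 and 2 | 8, so subgroups of order 2 are possible by Lagrange.
The subgroups of order 2 are: {e, r^2}; {e, r^2s}; {e, r^3s}; {e, rs}; … (5 in all).
So G has 5 subgroups of order 2.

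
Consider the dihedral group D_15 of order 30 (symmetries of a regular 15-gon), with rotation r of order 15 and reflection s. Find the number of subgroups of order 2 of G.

15

|G| = 30 and 2 | 30, so subgroups of order 2 are possible by Lagrange.
The subgroups of order 2 are: {e, r^10s}; {e, r^11s}; {e, r^12s}; {e, r^13s}; … (15 in all).
So G has 15 subgroups of order 2.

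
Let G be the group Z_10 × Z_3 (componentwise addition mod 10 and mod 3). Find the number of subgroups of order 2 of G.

1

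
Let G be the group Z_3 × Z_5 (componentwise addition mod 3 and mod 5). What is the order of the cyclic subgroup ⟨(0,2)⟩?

5

The order of (0,2) in Z_3 × Z_5 is lcm(ord(0) in Z_3, ord(2) in Z_5).
ord(0) = 1 and ord(2) = 5, so |⟨(0,2)⟩| = lcm(1, 5) = 5.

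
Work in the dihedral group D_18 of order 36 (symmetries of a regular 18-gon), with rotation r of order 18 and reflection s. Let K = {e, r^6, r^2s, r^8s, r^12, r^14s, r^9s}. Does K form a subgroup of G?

No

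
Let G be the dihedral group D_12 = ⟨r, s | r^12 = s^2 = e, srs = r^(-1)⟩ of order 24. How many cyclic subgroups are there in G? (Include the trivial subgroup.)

18

A cyclic subgroup of order d is generated by each of its φ(d) elements of order d, so the cyclic subgroups of order d number (#elements of order d)/φ(d).
Cyclic subgroups by order — order 1: 1; order 2: 13; order 3: 1; order 4: 1; order 6: 1; order 12: 1.
Total: 18.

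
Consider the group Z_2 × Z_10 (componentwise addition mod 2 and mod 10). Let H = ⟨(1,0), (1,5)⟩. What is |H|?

|⟨(1,0)⟩| = 2 and |⟨(1,5)⟩| = 2, so |H| is a multiple of lcm(2, 2) = 2 and divides |G| = 20.
Closing under the operation: H = {(0,0), (0,5), (1,0), (1,5)}, so |H| = 4.

4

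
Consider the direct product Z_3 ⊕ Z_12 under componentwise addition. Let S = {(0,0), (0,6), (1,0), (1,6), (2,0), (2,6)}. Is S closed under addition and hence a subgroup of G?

|S| = 6 divides |G| = 36, consistent with Lagrange.
S contains the identity, every element's inverse is in S, and S is closed under +: it is a subgroup.
In fact S = ⟨(2,6)⟩.

Yes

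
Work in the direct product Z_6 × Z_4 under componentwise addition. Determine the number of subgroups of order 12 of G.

3

|G| = 24 and 12 | 24, so subgroups of order 12 are possible by Lagrange.
The subgroups of order 12 are: {(0,0), (0,1), (0,2), (0,3), (2,0), (2,1), (2,2), (2,3), (4,0), (4,1), (4,2), (4,3)}; {(0,0), (0,2), (1,0), (1,2), (2,0), (2,2), (3,0), (3,2), (4,0), (4,2), (5,0), (5,2)}; {(0,0), (0,2), (1,1), (1,3), (2,0), (2,2), (3,1), (3,3), (4,0), (4,2), (5,1), (5,3)}.
So G has 3 subgroups of order 12.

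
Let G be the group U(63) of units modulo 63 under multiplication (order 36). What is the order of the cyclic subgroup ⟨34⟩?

Compute successive powers of 34 mod 63: 34, 22, 55, 43, 13, 1; 34^6 ≡ 1 (mod 63).
So |⟨34⟩| = 6.

6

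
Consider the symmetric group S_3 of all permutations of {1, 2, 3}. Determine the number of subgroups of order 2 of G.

|G| = 6 and 2 | 6, so subgroups of order 2 are possible by Lagrange.
The subgroups of order 2 are: {e, (1 2)}; {e, (1 3)}; {e, (2 3)}.
So G has 3 subgroups of order 2.

3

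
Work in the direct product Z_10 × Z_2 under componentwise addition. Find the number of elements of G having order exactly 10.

An element (a,b) has order lcm(ord(a), ord(b)); count pairs with lcm equal to 10.
Enumerating gives 12 such elements.

12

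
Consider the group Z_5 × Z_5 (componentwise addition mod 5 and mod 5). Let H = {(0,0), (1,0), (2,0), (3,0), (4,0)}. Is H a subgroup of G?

|H| = 5 divides |G| = 25, consistent with Lagrange.
H contains the identity, every element's inverse is in H, and H is closed under +: it is a subgroup.
In fact H = ⟨(4,0)⟩.

Yes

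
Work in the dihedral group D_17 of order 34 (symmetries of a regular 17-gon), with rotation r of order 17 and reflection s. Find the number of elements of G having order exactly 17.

16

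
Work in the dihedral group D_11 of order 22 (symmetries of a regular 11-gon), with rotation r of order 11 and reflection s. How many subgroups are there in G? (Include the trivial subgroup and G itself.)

14

|G| = 22, so by Lagrange every subgroup order divides 22. Divisors: 1, 2, 11, 22.
Subgroups by order — order 1: 1; order 2: 11; order 11: 1; order 22: 1.
Total: 1 + 11 + 1 + 1 = 14.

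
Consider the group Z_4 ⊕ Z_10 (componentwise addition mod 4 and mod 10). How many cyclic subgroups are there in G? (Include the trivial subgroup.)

12

A cyclic subgroup of order d is generated by each of its φ(d) elements of order d, so the cyclic subgroups of order d number (#elements of order d)/φ(d).
Cyclic subgroups by order — order 1: 1; order 2: 3; order 4: 2; order 5: 1; order 10: 3; order 20: 2.
Total: 12.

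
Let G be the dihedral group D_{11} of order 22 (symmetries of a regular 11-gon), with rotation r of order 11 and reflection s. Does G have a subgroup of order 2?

2 | 22. A subgroup of order 2 is {e, r^10s}.

Yes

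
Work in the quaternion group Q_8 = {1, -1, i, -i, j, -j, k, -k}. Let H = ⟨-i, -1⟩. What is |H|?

4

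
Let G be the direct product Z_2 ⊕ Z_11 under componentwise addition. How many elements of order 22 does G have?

An element (a,b) has order lcm(ord(a), ord(b)); count pairs with lcm equal to 22.
Enumerating gives 10 such elements.

10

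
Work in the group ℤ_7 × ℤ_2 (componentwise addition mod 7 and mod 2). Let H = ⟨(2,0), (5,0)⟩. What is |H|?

7

|⟨(2,0)⟩| = 7 and |⟨(5,0)⟩| = 7, so |H| is a multiple of lcm(7, 7) = 7 and divides |G| = 14.
Closing under the operation: H = {(0,0), (1,0), (2,0), (3,0), (4,0), (5,0), (6,0)}, so |H| = 7.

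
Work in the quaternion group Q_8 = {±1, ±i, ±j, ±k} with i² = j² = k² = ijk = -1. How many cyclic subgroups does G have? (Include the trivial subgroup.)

5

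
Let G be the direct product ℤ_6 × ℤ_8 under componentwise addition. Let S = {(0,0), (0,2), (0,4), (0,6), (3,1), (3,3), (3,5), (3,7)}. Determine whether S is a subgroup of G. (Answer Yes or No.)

|S| = 8 divides |G| = 48, consistent with Lagrange.
S contains the identity, every element's inverse is in S, and S is closed under +: it is a subgroup.
In fact S = ⟨(3,1)⟩.

Yes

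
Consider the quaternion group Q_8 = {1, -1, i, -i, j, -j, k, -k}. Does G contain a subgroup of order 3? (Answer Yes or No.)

3 does not divide |G| = 8, so by Lagrange no subgroup of order 3 exists.

No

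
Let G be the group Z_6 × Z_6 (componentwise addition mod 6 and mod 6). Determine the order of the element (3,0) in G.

2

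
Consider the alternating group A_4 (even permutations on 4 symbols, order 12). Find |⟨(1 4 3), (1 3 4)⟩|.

|⟨(1 4 3)⟩| = 3 and |⟨(1 3 4)⟩| = 3, so |H| is a multiple of lcm(3, 3) = 3 and divides |G| = 12.
Closing under the operation: H = {e, (1 3 4), (1 4 3)}, so |H| = 3.

3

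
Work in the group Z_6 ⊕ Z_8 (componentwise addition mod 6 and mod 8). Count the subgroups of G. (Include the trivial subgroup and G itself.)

22

|G| = 48, so by Lagrange every subgroup order divides 48. Divisors: 1, 2, 3, 4, 6, 8, 12, 16, 24, 48.
Subgroups by order — order 1: 1; order 2: 3; order 3: 1; order 4: 3; order 6: 3; order 8: 3; order 12: 3; order 16: 1; order 24: 3; order 48: 1.
Total: 1 + 3 + 1 + 3 + 3 + 3 + 3 + 1 + 3 + 1 = 22.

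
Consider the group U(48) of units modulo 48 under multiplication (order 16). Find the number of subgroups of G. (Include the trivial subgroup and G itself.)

|G| = 16, so by Lagrange every subgroup order divides 16. Divisors: 1, 2, 4, 8, 16.
Subgroups by order — order 1: 1; order 2: 7; order 4: 11; order 8: 7; order 16: 1.
Total: 1 + 7 + 11 + 7 + 1 = 27.

27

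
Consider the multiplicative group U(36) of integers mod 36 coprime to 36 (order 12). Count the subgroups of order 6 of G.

|G| = 12 and 6 | 12, so subgroups of order 6 are possible by Lagrange.
The subgroups of order 6 are: {1, 11, 13, 23, 25, 35}; {1, 5, 13, 17, 25, 29}; {1, 7, 13, 19, 25, 31}.
So G has 3 subgroups of order 6.

3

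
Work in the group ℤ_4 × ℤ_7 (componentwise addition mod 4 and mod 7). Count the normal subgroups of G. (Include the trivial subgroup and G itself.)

G is abelian, so every subgroup is normal.
G has 6 subgroups in total, hence 6 normal subgroups.

6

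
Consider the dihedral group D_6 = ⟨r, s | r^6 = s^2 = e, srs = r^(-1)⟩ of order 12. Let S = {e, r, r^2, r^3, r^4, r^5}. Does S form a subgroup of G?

|S| = 6 divides |G| = 12, consistent with Lagrange.
S contains the identity, every element's inverse is in S, and S is closed under ·: it is a subgroup.
In fact S = ⟨r^5⟩.

Yes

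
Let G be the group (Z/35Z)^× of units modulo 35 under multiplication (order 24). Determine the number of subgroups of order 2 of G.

|G| = 24 and 2 | 24, so subgroups of order 2 are possible by Lagrange.
The subgroups of order 2 are: {1, 29}; {1, 34}; {1, 6}.
So G has 3 subgroups of order 2.

3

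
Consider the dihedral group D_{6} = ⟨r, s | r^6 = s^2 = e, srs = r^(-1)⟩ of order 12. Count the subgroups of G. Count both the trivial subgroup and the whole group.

|G| = 12, so by Lagrange every subgroup order divides 12. Divisors: 1, 2, 3, 4, 6, 12.
Subgroups by order — order 1: 1; order 2: 7; order 3: 1; order 4: 3; order 6: 3; order 12: 1.
Total: 1 + 7 + 1 + 3 + 3 + 1 = 16.

16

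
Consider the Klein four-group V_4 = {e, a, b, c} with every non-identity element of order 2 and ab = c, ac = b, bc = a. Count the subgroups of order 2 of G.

|G| = 4 and 2 | 4, so subgroups of order 2 are possible by Lagrange.
The subgroups of order 2 are: {e, a}; {e, b}; {e, c}.
So G has 3 subgroups of order 2.

3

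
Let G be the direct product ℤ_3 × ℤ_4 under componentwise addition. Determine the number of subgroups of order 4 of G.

1

|G| = 12 and 4 | 12, so subgroups of order 4 are possible by Lagrange.
The subgroups of order 4 are: {(0,0), (0,1), (0,2), (0,3)}.
So G has 1 subgroup of order 4.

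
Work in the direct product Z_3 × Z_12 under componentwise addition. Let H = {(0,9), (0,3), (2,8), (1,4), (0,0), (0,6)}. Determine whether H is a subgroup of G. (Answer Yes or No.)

Closure fails: (0,6) + (1,4) = (1,10) ∉ H. So H is not a subgroup.

No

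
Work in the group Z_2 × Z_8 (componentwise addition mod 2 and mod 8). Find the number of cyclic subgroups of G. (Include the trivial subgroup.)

Each element a generates a cyclic subgroup ⟨a⟩; distinct elements may generate the same one (a cyclic group of order d has φ(d) generators).
Cyclic subgroups by order — order 1: 1; order 2: 3; order 4: 2; order 8: 2.
Total: 8.

8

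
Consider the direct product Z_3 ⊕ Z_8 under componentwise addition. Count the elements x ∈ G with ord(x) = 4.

2

An element (a,b) has order lcm(ord(a), ord(b)); count pairs with lcm equal to 4.
Enumerating gives 2 such elements.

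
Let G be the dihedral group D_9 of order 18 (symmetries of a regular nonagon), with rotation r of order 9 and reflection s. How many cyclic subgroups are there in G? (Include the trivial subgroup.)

12

Group the elements of G by the cyclic subgroup they generate; each cyclic subgroup of order d accounts for φ(d) elements.
Cyclic subgroups by order — order 1: 1; order 2: 9; order 3: 1; order 9: 1.
Total: 12.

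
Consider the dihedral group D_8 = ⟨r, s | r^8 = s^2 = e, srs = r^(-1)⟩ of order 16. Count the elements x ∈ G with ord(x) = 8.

4

The elements of order 8 are: r, r^3, r^5, r^7.
That's 4.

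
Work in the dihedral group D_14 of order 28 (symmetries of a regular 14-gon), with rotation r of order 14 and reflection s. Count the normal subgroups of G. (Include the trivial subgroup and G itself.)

G has 28 subgroups. Checking conjugation-invariance by order — order 1: 1/1 normal; order 2: 1/15 normal; order 4: 0/7 normal; order 7: 1/1 normal; order 14: 3/3 normal; order 28: 1/1 normal.
Total normal subgroups: 7.

7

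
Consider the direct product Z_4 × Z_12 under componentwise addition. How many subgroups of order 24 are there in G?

|G| = 48 and 24 | 48, so subgroups of order 24 are possible by Lagrange.
The subgroups of order 24 are: {(0,0), (0,1), (0,2), (0,3), (0,4), (0,5), (0,6), (0,7), (0,8), (0,9), (0,10), (0,11), (2,0), (2,1), (2,2), (2,3), (2,4), (2,5), (2,6), (2,7), (2,8), (2,9), (2,10), (2,11)}; {(0,0), (0,2), (0,4), (0,6), (0,8), (0,10), (1,0), (1,2), (1,4), (1,6), (1,8), (1,10), (2,0), (2,2), (2,4), (2,6), (2,8), (2,10), (3,0), (3,2), (3,4), (3,6), (3,8), (3,10)}; {(0,0), (0,2), (0,4), (0,6), (0,8), (0,10), (1,1), (1,3), (1,5), (1,7), (1,9), (1,11), (2,0), (2,2), (2,4), (2,6), (2,8), (2,10), (3,1), (3,3), (3,5), (3,7), (3,9), (3,11)}.
So G has 3 subgroups of order 24.

3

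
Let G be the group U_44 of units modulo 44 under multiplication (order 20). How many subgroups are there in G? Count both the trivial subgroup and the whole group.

|G| = 20, so by Lagrange every subgroup order divides 20. Divisors: 1, 2, 4, 5, 10, 20.
Subgroups by order — order 1: 1; order 2: 3; order 4: 1; order 5: 1; order 10: 3; order 20: 1.
Total: 1 + 3 + 1 + 1 + 3 + 1 = 10.

10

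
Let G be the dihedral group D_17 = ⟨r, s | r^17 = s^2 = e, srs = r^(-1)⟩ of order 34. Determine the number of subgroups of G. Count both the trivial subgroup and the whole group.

20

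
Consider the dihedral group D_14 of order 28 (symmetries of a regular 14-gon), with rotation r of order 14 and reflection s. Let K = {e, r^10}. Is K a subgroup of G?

r^10 ∈ K but its inverse r^4 ∉ K, so K is not a subgroup.

No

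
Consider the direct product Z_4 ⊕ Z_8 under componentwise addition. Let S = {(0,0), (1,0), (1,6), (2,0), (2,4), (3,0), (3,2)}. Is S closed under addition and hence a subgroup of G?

No

|S| = 7 does not divide |G| = 32, so by Lagrange S is not a subgroup.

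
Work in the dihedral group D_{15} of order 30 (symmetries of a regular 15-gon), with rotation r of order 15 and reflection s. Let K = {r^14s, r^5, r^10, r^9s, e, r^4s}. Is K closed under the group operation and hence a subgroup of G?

|K| = 6 divides |G| = 30, consistent with Lagrange.
K contains the identity, every element's inverse is in K, and K is closed under ·: it is a subgroup.

Yes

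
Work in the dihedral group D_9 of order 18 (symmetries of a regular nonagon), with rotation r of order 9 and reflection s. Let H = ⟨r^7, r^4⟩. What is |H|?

|⟨r^7⟩| = 9 and |⟨r^4⟩| = 9, so |H| is a multiple of lcm(9, 9) = 9 and divides |G| = 18.
Closing under the operation: H = {e, r, r^2, r^3, r^4, r^5, r^6, r^7, r^8}, so |H| = 9.

9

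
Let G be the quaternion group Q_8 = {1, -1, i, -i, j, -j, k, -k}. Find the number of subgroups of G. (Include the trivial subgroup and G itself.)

|G| = 8, so by Lagrange every subgroup order divides 8. Divisors: 1, 2, 4, 8.
Subgroups by order — order 1: 1; order 2: 1; order 4: 3; order 8: 1.
Total: 1 + 1 + 3 + 1 = 6.

6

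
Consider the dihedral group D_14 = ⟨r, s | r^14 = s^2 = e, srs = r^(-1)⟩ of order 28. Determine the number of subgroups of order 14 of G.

|G| = 28 and 14 | 28, so subgroups of order 14 are possible by Lagrange.
The subgroups of order 14 are: {e, r, r^2, r^3, r^4, r^5, r^6, r^7, r^8, r^9, r^10, r^11, r^12, r^13}; {e, r^2, r^4, r^6, r^8, r^10, r^12, s, r^2s, r^4s, r^6s, r^8s, r^10s, r^12s}; {e, r^2, r^4, r^6, r^8, r^10, r^12, rs, r^3s, r^5s, r^7s, r^9s, r^11s, r^13s}.
So G has 3 subgroups of order 14.

3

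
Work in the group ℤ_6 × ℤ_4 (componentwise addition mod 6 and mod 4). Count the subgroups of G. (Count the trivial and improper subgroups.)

16

|G| = 24, so by Lagrange every subgroup order divides 24. Divisors: 1, 2, 3, 4, 6, 8, 12, 24.
Subgroups by order — order 1: 1; order 2: 3; order 3: 1; order 4: 3; order 6: 3; order 8: 1; order 12: 3; order 24: 1.
Total: 1 + 3 + 1 + 3 + 3 + 1 + 3 + 1 = 16.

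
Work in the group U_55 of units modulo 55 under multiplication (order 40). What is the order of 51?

Compute successive powers of 51 mod 55: 51, 16, 46, 36, 21, 26, 6, 31, …; 51^10 ≡ 1 (mod 55).
So |⟨51⟩| = 10.

10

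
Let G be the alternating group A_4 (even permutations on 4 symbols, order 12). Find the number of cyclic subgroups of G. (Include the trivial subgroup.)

Group the elements of G by the cyclic subgroup they generate; each cyclic subgroup of order d accounts for φ(d) elements.
Cyclic subgroups by order — order 1: 1; order 2: 3; order 3: 4.
Total: 8.

8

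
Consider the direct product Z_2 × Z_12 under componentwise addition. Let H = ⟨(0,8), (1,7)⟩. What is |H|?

|⟨(0,8)⟩| = 3 and |⟨(1,7)⟩| = 12, so |H| is a multiple of lcm(3, 12) = 12 and divides |G| = 24.
Closing under the operation: H = {(0,0), (0,2), (0,4), (0,6), (0,8), (0,10), (1,1), (1,3), (1,5), (1,7), (1,9), (1,11)}, so |H| = 12.

12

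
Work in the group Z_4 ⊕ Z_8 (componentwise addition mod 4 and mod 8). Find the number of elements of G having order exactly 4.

An element (a,b) has order lcm(ord(a), ord(b)); count pairs with lcm equal to 4.
Enumerating gives 12 such elements.

12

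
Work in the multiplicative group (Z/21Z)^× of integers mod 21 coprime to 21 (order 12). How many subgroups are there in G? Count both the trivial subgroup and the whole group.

|G| = 12, so by Lagrange every subgroup order divides 12. Divisors: 1, 2, 3, 4, 6, 12.
Subgroups by order — order 1: 1; order 2: 3; order 3: 1; order 4: 1; order 6: 3; order 12: 1.
Total: 1 + 3 + 1 + 1 + 3 + 1 = 10.

10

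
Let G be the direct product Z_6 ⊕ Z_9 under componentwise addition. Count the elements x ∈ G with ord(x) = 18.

An element (a,b) has order lcm(ord(a), ord(b)); count pairs with lcm equal to 18.
Enumerating gives 18 such elements.

18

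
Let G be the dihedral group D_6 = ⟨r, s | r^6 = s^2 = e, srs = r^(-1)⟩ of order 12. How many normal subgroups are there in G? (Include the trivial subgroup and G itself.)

G has 16 subgroups. Checking conjugation-invariance by order — order 1: 1/1 normal; order 2: 1/7 normal; order 3: 1/1 normal; order 4: 0/3 normal; order 6: 3/3 normal; order 12: 1/1 normal.
Total normal subgroups: 7.

7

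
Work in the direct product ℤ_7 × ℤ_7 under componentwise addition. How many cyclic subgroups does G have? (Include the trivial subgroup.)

9

A cyclic subgroup of order d is generated by each of its φ(d) elements of order d, so the cyclic subgroups of order d number (#elements of order d)/φ(d).
Cyclic subgroups by order — order 1: 1; order 7: 8.
Total: 9.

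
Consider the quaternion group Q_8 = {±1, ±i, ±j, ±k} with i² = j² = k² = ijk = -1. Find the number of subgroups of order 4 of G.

3

|G| = 8 and 4 | 8, so subgroups of order 4 are possible by Lagrange.
The subgroups of order 4 are: {1, -1, i, -i}; {1, -1, j, -j}; {1, -1, k, -k}.
So G has 3 subgroups of order 4.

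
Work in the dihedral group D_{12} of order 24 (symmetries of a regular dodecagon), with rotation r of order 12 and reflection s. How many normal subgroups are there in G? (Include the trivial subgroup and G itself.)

9

G has 34 subgroups. Checking conjugation-invariance by order — order 1: 1/1 normal; order 2: 1/13 normal; order 3: 1/1 normal; order 4: 1/7 normal; order 6: 1/5 normal; order 8: 0/3 normal; order 12: 3/3 normal; order 24: 1/1 normal.
Total normal subgroups: 9.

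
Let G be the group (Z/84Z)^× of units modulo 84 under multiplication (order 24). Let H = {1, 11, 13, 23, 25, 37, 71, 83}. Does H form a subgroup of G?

Closure fails: 37 · 13 = 61 ∉ H. So H is not a subgroup.

No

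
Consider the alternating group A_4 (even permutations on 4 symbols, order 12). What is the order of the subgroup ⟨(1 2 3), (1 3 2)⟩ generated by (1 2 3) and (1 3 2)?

|⟨(1 2 3)⟩| = 3 and |⟨(1 3 2)⟩| = 3, so |H| is a multiple of lcm(3, 3) = 3 and divides |G| = 12.
Closing under the operation: H = {e, (1 2 3), (1 3 2)}, so |H| = 3.

3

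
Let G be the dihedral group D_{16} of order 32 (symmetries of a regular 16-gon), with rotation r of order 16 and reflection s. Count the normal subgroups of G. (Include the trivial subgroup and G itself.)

G has 36 subgroups. Checking conjugation-invariance by order — order 1: 1/1 normal; order 2: 1/17 normal; order 4: 1/9 normal; order 8: 1/5 normal; order 16: 3/3 normal; order 32: 1/1 normal.
Total normal subgroups: 8.

8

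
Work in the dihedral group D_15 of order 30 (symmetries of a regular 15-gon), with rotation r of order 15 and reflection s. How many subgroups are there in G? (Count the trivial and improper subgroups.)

28

|G| = 30, so by Lagrange every subgroup order divides 30. Divisors: 1, 2, 3, 5, 6, 10, 15, 30.
Subgroups by order — order 1: 1; order 2: 15; order 3: 1; order 5: 1; order 6: 5; order 10: 3; order 15: 1; order 30: 1.
Total: 1 + 15 + 1 + 1 + 5 + 3 + 1 + 1 = 28.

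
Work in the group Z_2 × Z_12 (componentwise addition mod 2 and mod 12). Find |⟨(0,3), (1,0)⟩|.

|⟨(0,3)⟩| = 4 and |⟨(1,0)⟩| = 2, so |H| is a multiple of lcm(4, 2) = 4 and divides |G| = 24.
Closing under the operation: H = {(0,0), (0,3), (0,6), (0,9), (1,0), (1,3), (1,6), (1,9)}, so |H| = 8.

8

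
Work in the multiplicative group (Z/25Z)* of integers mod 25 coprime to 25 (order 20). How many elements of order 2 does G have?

1

The elements of order 2 are: 24.
That's 1.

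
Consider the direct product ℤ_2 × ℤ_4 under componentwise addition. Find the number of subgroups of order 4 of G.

|G| = 8 and 4 | 8, so subgroups of order 4 are possible by Lagrange.
The subgroups of order 4 are: {(0,0), (0,1), (0,2), (0,3)}; {(0,0), (0,2), (1,0), (1,2)}; {(0,0), (0,2), (1,1), (1,3)}.
So G has 3 subgroups of order 4.

3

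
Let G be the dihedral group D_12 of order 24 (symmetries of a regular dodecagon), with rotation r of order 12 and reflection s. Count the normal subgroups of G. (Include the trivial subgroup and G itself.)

G has 34 subgroups. Checking conjugation-invariance by order — order 1: 1/1 normal; order 2: 1/13 normal; order 3: 1/1 normal; order 4: 1/7 normal; order 6: 1/5 normal; order 8: 0/3 normal; order 12: 3/3 normal; order 24: 1/1 normal.
Total normal subgroups: 9.

9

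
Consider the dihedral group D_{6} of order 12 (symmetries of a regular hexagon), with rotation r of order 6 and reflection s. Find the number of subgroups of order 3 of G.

1

|G| = 12 and 3 | 12, so subgroups of order 3 are possible by Lagrange.
The subgroups of order 3 are: {e, r^2, r^4}.
So G has 1 subgroup of order 3.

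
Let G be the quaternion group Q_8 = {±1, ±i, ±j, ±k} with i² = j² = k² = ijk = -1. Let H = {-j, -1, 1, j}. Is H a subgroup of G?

Yes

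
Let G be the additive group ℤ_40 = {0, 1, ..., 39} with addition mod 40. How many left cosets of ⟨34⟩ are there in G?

2

|⟨34⟩| = 20 and |G| = 40.
By Lagrange, [G : H] = |G|/|H| = 40/20 = 2.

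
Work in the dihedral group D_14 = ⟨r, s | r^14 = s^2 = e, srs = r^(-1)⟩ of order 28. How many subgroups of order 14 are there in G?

3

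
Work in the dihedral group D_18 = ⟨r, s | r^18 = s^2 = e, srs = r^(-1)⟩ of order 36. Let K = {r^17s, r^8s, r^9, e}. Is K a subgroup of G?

Yes

|K| = 4 divides |G| = 36, consistent with Lagrange.
K contains the identity, every element's inverse is in K, and K is closed under ·: it is a subgroup.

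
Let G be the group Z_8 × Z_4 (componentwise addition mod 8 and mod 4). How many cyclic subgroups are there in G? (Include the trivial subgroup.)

14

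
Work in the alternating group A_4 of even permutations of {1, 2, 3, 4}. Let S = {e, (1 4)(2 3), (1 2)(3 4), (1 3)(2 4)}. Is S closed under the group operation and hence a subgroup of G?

|S| = 4 divides |G| = 12, consistent with Lagrange.
S contains the identity, every element's inverse is in S, and S is closed under ∘: it is a subgroup.

Yes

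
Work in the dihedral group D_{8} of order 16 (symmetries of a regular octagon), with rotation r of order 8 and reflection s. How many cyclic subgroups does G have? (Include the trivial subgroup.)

12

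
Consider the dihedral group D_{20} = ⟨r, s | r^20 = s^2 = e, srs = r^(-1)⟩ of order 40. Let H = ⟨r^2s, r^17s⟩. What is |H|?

|⟨r^2s⟩| = 2 and |⟨r^17s⟩| = 2, so |H| is a multiple of lcm(2, 2) = 2 and divides |G| = 40.
Closing under the operation: H = {e, r^5, r^10, r^15, r^2s, r^7s, r^12s, r^17s}, so |H| = 8.

8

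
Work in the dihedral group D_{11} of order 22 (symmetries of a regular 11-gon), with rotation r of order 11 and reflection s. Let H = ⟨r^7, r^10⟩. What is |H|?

|⟨r^7⟩| = 11 and |⟨r^10⟩| = 11, so |H| is a multiple of lcm(11, 11) = 11 and divides |G| = 22.
Closing under the operation: H = {e, r, r^2, r^3, r^4, r^5, r^6, r^7, r^8, r^9, r^10}, so |H| = 11.

11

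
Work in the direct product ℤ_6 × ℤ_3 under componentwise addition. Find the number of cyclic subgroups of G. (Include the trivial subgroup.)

10

Each element a generates a cyclic subgroup ⟨a⟩; distinct elements may generate the same one (a cyclic group of order d has φ(d) generators).
Cyclic subgroups by order — order 1: 1; order 2: 1; order 3: 4; order 6: 4.
Total: 10.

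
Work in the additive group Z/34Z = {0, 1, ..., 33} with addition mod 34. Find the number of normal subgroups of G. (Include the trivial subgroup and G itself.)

4

G is abelian, so every subgroup is normal.
G has 4 subgroups in total, hence 4 normal subgroups.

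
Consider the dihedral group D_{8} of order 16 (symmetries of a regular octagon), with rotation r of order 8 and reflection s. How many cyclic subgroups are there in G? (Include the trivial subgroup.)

A cyclic subgroup of order d is generated by each of its φ(d) elements of order d, so the cyclic subgroups of order d number (#elements of order d)/φ(d).
Cyclic subgroups by order — order 1: 1; order 2: 9; order 4: 1; order 8: 1.
Total: 12.

12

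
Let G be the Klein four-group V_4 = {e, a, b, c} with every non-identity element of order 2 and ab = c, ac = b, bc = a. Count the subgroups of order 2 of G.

3

|G| = 4 and 2 | 4, so subgroups of order 2 are possible by Lagrange.
The subgroups of order 2 are: {e, a}; {e, b}; {e, c}.
So G has 3 subgroups of order 2.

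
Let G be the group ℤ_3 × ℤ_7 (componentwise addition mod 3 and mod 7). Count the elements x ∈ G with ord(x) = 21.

An element (a,b) has order lcm(ord(a), ord(b)); count pairs with lcm equal to 21.
Enumerating gives 12 such elements.

12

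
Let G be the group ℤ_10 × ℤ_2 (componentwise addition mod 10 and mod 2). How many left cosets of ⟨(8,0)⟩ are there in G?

4

|⟨(8,0)⟩| = 5 and |G| = 20.
By Lagrange, [G : H] = |G|/|H| = 20/5 = 4.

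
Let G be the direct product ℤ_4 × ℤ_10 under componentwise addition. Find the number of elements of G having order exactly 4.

An element (a,b) has order lcm(ord(a), ord(b)); count pairs with lcm equal to 4.
Enumerating gives 4 such elements.

4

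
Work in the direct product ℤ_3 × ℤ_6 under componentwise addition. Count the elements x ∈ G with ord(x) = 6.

8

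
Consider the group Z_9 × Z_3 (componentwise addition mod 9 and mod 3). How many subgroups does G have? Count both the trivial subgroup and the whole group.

|G| = 27, so by Lagrange every subgroup order divides 27. Divisors: 1, 3, 9, 27.
Subgroups by order — order 1: 1; order 3: 4; order 9: 4; order 27: 1.
Total: 1 + 4 + 4 + 1 = 10.

10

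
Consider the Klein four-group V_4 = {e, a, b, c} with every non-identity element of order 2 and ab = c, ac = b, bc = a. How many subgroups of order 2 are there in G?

3

|G| = 4 and 2 | 4, so subgroups of order 2 are possible by Lagrange.
The subgroups of order 2 are: {e, a}; {e, b}; {e, c}.
So G has 3 subgroups of order 2.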